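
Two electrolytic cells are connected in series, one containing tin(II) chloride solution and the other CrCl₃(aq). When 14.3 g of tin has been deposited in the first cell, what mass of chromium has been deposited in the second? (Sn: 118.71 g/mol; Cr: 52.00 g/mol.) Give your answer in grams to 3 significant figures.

4.18 g

n(Sn) = 14.3 / 118.71 = 0.1205 mol
Sn²⁺ + 2e⁻ → Sn, so n(e⁻) = 2 × 0.1205 = 0.2410 mol
Since the cells are in series, n(e⁻) in the Cr cell is also 0.2410 mol.
Cr³⁺ + 3e⁻ → Cr, so n(Cr) = 0.2410 / 3 = 0.08033 mol
m(Cr) = 0.08033 × 52.00 = 4.18 g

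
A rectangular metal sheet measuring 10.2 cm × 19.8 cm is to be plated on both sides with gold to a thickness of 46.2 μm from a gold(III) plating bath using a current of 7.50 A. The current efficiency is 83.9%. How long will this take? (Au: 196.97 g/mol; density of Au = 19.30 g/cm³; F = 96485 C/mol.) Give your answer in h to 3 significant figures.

Plated area = 2 × 10.2 × 19.8 = 403.9 cm²
Volume = 403.9 × 46.2×10⁻⁴ cm = 1.866 cm³
m(Au) = 1.866 × 19.30 = 36.01 g
n(Au) = 36.01 / 196.97 = 0.1828 mol; n(e⁻) = 3 × 0.1828 = 0.5484 mol
Q = 0.5484 × 96485 / 0.839 = 63070 C
t = 63070 / 7.50 = 8409 s = 2.34 h

2.34 h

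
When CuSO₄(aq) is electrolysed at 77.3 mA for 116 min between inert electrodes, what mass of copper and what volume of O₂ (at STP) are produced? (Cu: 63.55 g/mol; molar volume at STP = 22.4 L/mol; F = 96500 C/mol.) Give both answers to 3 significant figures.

Q = 0.0773 × 6960 = 538.0 C; n(e⁻) = 538.0 / 96500 = 0.005575 mol
Cathode: Cu²⁺ + 2e⁻ → Cu → n(Cu) = 0.005575/2 = 0.002788 mol → 0.177 g
Anode: 2H₂O → O₂ + 4H⁺ + 4e⁻ → n(O₂) = 0.005575/4 = 0.001394 mol → 0.0312 L

0.177 g Cu; 0.0312 L O₂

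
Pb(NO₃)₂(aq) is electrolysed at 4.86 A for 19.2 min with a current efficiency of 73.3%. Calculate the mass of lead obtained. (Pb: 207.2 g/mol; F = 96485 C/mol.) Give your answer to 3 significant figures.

4.41 g

Q = 4.86 × 1152 = 5599 C
n(e⁻) = 5599 / 96485 = 0.05803 mol
Pb²⁺ + 2e⁻ → Pb, so theoretical m(Pb) = 0.02902 × 207.2 = 6.013 g
Actual mass = 73.3% × 6.013 = 4.41 g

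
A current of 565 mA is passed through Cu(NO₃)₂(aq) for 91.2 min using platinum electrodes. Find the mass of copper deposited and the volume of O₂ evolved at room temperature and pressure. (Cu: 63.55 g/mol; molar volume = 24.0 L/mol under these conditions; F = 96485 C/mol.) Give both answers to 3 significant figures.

1.02 g Cu; 0.192 L O₂

Q = 0.565 × 5472 = 3092 C; n(e⁻) = 3092 / 96485 = 0.03205 mol
Cathode: Cu²⁺ + 2e⁻ → Cu → n(Cu) = 0.03205/2 = 0.01603 mol → 1.02 g
Anode: 2H₂O → O₂ + 4H⁺ + 4e⁻ → n(O₂) = 0.03205/4 = 0.008013 mol → 0.192 L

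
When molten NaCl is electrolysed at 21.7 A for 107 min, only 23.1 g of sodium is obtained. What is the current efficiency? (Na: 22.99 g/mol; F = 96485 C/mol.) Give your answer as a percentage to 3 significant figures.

Q = 21.7 × 6420 = 1.393×10^5 C
n(e⁻) = 1.393×10^5 / 96485 = 1.444 mol
Na⁺ + e⁻ → Na, so theoretical n(Na) = 1.444 mol → 33.20 g
Efficiency = 23.1 / 33.20 = 0.6958 = 69.6%

69.6%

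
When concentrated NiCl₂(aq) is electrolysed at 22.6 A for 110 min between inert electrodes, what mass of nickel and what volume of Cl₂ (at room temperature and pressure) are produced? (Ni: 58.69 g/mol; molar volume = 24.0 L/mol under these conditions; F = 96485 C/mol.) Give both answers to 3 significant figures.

Q = 22.6 × 6600 = 1.492×10^5 C; n(e⁻) = 1.492×10^5 / 96485 = 1.546 mol
Cathode: Ni²⁺ + 2e⁻ → Ni → n(Ni) = 1.546/2 = 0.7730 mol → 45.4 g
Anode: 2Cl⁻ → Cl₂ + 2e⁻ → n(Cl₂) = 1.546/2 = 0.7730 mol → 18.6 L

45.4 g Ni; 18.6 L Cl₂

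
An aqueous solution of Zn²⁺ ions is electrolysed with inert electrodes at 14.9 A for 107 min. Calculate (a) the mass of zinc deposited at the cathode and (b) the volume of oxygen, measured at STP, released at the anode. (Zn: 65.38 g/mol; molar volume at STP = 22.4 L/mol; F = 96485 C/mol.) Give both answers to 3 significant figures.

32.4 g Zn; 5.55 L O₂

Q = 14.9 × 6420 = 95660 C; n(e⁻) = 95660 / 96485 = 0.9914 mol
Cathode: Zn²⁺ + 2e⁻ → Zn → n(Zn) = 0.9914/2 = 0.4957 mol → 32.4 g
Anode: 2H₂O → O₂ + 4H⁺ + 4e⁻ → n(O₂) = 0.9914/4 = 0.2479 mol → 5.55 L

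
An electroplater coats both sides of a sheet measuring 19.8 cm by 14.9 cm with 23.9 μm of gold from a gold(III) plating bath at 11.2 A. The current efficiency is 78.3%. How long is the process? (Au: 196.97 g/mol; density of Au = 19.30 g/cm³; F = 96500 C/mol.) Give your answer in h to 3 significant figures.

1.27 h

Plated area = 2 × 19.8 × 14.9 = 590.0 cm²
Volume = 590.0 × 23.9×10⁻⁴ cm = 1.410 cm³
m(Au) = 1.410 × 19.30 = 27.21 g
n(Au) = 27.21 / 196.97 = 0.1381 mol; n(e⁻) = 3 × 0.1381 = 0.4143 mol
Q = 0.4143 × 96500 / 0.783 = 51060 C
t = 51060 / 11.2 = 4559 s = 1.27 h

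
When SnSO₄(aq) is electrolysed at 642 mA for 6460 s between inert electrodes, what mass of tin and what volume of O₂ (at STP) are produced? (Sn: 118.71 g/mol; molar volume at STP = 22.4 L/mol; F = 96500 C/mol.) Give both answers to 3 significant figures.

2.55 g Sn; 0.241 L O₂

Q = 0.642 × 6460 = 4147 C; n(e⁻) = 4147 / 96500 = 0.04297 mol
Cathode: Sn²⁺ + 2e⁻ → Sn → n(Sn) = 0.04297/2 = 0.02149 mol → 2.55 g
Anode: 2H₂O → O₂ + 4H⁺ + 4e⁻ → n(O₂) = 0.04297/4 = 0.01074 mol → 0.241 L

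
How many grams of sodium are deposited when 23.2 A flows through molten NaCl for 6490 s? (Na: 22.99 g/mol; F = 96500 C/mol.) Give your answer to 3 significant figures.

35.9 g

Q = It = 23.2 × 6490 = 1.506×10^5 C
n(e⁻) = Q/F = 1.506×10^5/96500 = 1.561 mol
Na⁺ + e⁻ → Na, so n(Na) = 1.561 mol
m = 1.561 × 22.99 = 35.9 g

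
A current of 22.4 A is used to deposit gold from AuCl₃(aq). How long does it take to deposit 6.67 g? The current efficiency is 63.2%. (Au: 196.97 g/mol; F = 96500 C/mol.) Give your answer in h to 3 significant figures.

0.192 h

n(Au) = 6.67 / 196.97 = 0.03386 mol
Au³⁺ + 3e⁻ → Au, so n(e⁻) = 3 × 0.03386 = 0.1016 mol
Q = 0.1016 × 96500 / 0.632 = 15510 C
t = Q / I = 15510 / 22.4 = 692.4 s = 0.192 h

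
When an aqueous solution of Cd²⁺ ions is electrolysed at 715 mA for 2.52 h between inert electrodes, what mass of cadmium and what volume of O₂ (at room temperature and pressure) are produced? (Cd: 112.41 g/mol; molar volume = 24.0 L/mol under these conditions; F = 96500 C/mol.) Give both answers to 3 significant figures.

Q = 0.715 × 9072 = 6486 C; n(e⁻) = 6486 / 96500 = 0.06721 mol
Cathode: Cd²⁺ + 2e⁻ → Cd → n(Cd) = 0.06721/2 = 0.03361 mol → 3.78 g
Anode: 2H₂O → O₂ + 4H⁺ + 4e⁻ → n(O₂) = 0.06721/4 = 0.01680 mol → 0.403 L

3.78 g Cd; 0.403 L O₂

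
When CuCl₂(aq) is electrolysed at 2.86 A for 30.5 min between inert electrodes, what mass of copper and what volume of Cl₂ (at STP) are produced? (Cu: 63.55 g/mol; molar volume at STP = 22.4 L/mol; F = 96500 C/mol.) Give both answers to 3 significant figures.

Q = 2.86 × 1830 = 5234 C; n(e⁻) = 5234 / 96500 = 0.05424 mol
Cathode: Cu²⁺ + 2e⁻ → Cu → n(Cu) = 0.05424/2 = 0.02712 mol → 1.72 g
Anode: 2Cl⁻ → Cl₂ + 2e⁻ → n(Cl₂) = 0.05424/2 = 0.02712 mol → 0.607 L

1.72 g Cu; 0.607 L Cl₂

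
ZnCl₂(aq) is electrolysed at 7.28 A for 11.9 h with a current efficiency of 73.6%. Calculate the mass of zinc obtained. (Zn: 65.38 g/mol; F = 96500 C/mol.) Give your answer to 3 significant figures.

Q = 7.28 × 42840 = 3.119×10^5 C
n(e⁻) = 3.119×10^5 / 96500 = 3.232 mol
Zn²⁺ + 2e⁻ → Zn, so theoretical m(Zn) = 1.616 × 65.38 = 105.7 g
Actual mass = 73.6% × 105.7 = 77.8 g

77.8 g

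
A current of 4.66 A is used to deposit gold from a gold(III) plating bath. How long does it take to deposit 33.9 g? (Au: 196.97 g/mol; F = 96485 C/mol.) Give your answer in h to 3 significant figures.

2.97 h

n(Au) = 33.9 / 196.97 = 0.1721 mol
Au³⁺ + 3e⁻ → Au, so n(e⁻) = 3 × 0.1721 = 0.5163 mol
Q = 0.5163 × 96485 = 49820 C
t = Q / I = 49820 / 4.66 = 10690 s = 2.97 h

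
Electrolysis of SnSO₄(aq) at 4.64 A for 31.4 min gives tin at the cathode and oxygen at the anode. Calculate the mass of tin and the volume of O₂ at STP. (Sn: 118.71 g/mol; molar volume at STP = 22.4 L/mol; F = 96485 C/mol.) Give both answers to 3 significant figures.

Q = 4.64 × 1884 = 8742 C; n(e⁻) = 8742 / 96485 = 0.09060 mol
Cathode: Sn²⁺ + 2e⁻ → Sn → n(Sn) = 0.09060/2 = 0.04530 mol → 5.38 g
Anode: 2H₂O → O₂ + 4H⁺ + 4e⁻ → n(O₂) = 0.09060/4 = 0.02265 mol → 0.507 L

5.38 g Sn; 0.507 L O₂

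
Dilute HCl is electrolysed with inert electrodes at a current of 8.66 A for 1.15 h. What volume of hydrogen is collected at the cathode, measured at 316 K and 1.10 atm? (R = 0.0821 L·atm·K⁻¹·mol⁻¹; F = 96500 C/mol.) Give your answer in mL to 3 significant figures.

4380 mL

Q = It = 8.66 × 4140 = 35850 C
Moles of electrons = 35850 / 96500 = 0.3715 mol
2H⁺ + 2e⁻ → H₂, so n(H₂) = 0.3715 / 2 = 0.1858 mol
V = nRT/P = 0.1858 × 0.0821 × 316 / 1.10 = 4.382 L
= 4380 mL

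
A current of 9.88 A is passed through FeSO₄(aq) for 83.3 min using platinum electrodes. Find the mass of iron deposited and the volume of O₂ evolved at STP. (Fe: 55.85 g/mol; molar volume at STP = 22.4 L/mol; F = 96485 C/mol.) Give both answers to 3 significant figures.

Q = 9.88 × 4998 = 49380 C; n(e⁻) = 49380 / 96485 = 0.5118 mol
Cathode: Fe²⁺ + 2e⁻ → Fe → n(Fe) = 0.5118/2 = 0.2559 mol → 14.3 g
Anode: 2H₂O → O₂ + 4H⁺ + 4e⁻ → n(O₂) = 0.5118/4 = 0.1280 mol → 2.87 L

14.3 g Fe; 2.87 L O₂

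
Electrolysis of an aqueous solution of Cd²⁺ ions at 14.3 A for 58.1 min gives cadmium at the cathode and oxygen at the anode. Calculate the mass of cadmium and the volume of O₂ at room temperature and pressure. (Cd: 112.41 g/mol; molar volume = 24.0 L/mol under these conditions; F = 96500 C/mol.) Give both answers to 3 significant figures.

29.0 g Cd; 3.10 L O₂

Q = 14.3 × 3486 = 49850 C; n(e⁻) = 49850 / 96500 = 0.5166 mol
Cathode: Cd²⁺ + 2e⁻ → Cd → n(Cd) = 0.5166/2 = 0.2583 mol → 29.0 g
Anode: 2H₂O → O₂ + 4H⁺ + 4e⁻ → n(O₂) = 0.5166/4 = 0.1292 mol → 3.10 L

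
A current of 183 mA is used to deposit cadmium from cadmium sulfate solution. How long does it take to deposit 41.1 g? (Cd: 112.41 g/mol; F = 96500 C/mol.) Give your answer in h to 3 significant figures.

107 h

n(Cd) = 41.1 / 112.41 = 0.3656 mol
Cd²⁺ + 2e⁻ → Cd, so n(e⁻) = 2 × 0.3656 = 0.7312 mol
Q = 0.7312 × 96500 = 70560 C
t = Q / I = 70560 / 0.183 = 3.856×10^5 s = 107 h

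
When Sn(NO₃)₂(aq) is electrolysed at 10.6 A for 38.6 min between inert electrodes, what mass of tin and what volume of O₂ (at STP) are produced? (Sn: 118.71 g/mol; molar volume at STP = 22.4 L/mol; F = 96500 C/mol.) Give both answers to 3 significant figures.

15.1 g Sn; 1.42 L O₂

Q = 10.6 × 2316 = 24550 C; n(e⁻) = 24550 / 96500 = 0.2544 mol
Cathode: Sn²⁺ + 2e⁻ → Sn → n(Sn) = 0.2544/2 = 0.1272 mol → 15.1 g
Anode: 2H₂O → O₂ + 4H⁺ + 4e⁻ → n(O₂) = 0.2544/4 = 0.06360 mol → 1.42 L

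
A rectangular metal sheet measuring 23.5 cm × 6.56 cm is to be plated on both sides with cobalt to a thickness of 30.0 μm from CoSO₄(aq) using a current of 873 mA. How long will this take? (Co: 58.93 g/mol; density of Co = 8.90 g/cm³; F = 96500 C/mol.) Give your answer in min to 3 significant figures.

515 min

Plated area = 2 × 23.5 × 6.56 = 308.3 cm²
Volume = 308.3 × 30.0×10⁻⁴ cm = 0.9249 cm³
m(Co) = 0.9249 × 8.90 = 8.232 g
n(Co) = 8.232 / 58.93 = 0.1397 mol; n(e⁻) = 2 × 0.1397 = 0.2794 mol
Q = 0.2794 × 96500 = 26960 C
t = 26960 / 0.873 = 30880 s = 515 min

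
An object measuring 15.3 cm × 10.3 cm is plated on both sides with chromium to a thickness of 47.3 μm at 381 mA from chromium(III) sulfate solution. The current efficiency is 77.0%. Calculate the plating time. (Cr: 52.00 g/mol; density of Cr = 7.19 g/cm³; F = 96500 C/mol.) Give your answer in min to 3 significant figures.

3390 min

Plated area = 2 × 15.3 × 10.3 = 315.2 cm²
Volume = 315.2 × 47.3×10⁻⁴ cm = 1.491 cm³
m(Cr) = 1.491 × 7.19 = 10.72 g
n(Cr) = 10.72 / 52.00 = 0.2062 mol; n(e⁻) = 3 × 0.2062 = 0.6186 mol
Q = 0.6186 × 96500 / 0.770 = 77530 C
t = 77530 / 0.381 = 2.035×10^5 s = 3390 min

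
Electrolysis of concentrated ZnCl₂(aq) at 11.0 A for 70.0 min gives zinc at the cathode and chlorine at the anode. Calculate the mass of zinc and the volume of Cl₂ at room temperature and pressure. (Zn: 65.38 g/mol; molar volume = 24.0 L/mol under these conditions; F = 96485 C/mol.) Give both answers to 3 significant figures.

Q = 11.0 × 4200 = 46200 C; n(e⁻) = 46200 / 96485 = 0.4788 mol
Cathode: Zn²⁺ + 2e⁻ → Zn → n(Zn) = 0.4788/2 = 0.2394 mol → 15.7 g
Anode: 2Cl⁻ → Cl₂ + 2e⁻ → n(Cl₂) = 0.4788/2 = 0.2394 mol → 5.75 L

15.7 g Zn; 5.75 L Cl₂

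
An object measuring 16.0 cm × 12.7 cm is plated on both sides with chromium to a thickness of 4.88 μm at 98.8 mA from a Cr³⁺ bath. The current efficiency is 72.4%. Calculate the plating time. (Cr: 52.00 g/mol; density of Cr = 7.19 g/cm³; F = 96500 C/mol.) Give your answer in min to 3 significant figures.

1850 min

Plated area = 2 × 16.0 × 12.7 = 406.4 cm²
Volume = 406.4 × 4.88×10⁻⁴ cm = 0.1983 cm³
m(Cr) = 0.1983 × 7.19 = 1.426 g
n(Cr) = 1.426 / 52.00 = 0.02742 mol; n(e⁻) = 3 × 0.02742 = 0.08226 mol
Q = 0.08226 × 96500 / 0.724 = 10960 C
t = 10960 / 0.0988 = 1.109×10^5 s = 1850 min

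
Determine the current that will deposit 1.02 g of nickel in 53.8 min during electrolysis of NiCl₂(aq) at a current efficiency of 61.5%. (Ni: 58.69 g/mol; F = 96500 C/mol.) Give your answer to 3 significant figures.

1.69 A

n(Ni) = 1.02 / 58.69 = 0.01738 mol
Ni²⁺ + 2e⁻ → Ni, so n(e⁻) = 2 × 0.01738 = 0.03476 mol
Q = 0.03476 × 96500 / 0.615 = 5454 C
I = Q / t = 5454 / 3228 s = 1.69 A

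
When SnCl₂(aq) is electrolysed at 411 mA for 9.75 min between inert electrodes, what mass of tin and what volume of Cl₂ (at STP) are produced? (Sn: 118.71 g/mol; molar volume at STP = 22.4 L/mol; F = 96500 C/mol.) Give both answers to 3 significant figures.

Q = 0.411 × 585 = 240.4 C; n(e⁻) = 240.4 / 96500 = 0.002491 mol
Cathode: Sn²⁺ + 2e⁻ → Sn → n(Sn) = 0.002491/2 = 0.001246 mol → 0.148 g
Anode: 2Cl⁻ → Cl₂ + 2e⁻ → n(Cl₂) = 0.002491/2 = 0.001246 mol → 0.0279 L

0.148 g Sn; 0.0279 L Cl₂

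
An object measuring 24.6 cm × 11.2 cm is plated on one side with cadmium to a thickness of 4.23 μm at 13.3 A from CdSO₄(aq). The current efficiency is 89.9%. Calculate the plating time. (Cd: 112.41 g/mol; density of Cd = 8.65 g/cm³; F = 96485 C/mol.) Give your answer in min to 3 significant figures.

2.41 min

Plated area = 24.6 × 11.2 = 275.5 cm²
Volume = 275.5 × 4.23×10⁻⁴ cm = 0.1165 cm³
m(Cd) = 0.1165 × 8.65 = 1.008 g
n(Cd) = 1.008 / 112.41 = 0.008967 mol; n(e⁻) = 2 × 0.008967 = 0.01793 mol
Q = 0.01793 × 96485 / 0.899 = 1924 C
t = 1924 / 13.3 = 144.7 s = 2.41 min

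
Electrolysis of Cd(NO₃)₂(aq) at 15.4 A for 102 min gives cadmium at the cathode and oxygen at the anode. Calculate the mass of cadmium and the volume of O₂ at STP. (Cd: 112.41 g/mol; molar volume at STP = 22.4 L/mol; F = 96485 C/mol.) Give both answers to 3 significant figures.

54.9 g Cd; 5.47 L O₂

Q = 15.4 × 6120 = 94250 C; n(e⁻) = 94250 / 96485 = 0.9768 mol
Cathode: Cd²⁺ + 2e⁻ → Cd → n(Cd) = 0.9768/2 = 0.4884 mol → 54.9 g
Anode: 2H₂O → O₂ + 4H⁺ + 4e⁻ → n(O₂) = 0.9768/4 = 0.2442 mol → 5.47 L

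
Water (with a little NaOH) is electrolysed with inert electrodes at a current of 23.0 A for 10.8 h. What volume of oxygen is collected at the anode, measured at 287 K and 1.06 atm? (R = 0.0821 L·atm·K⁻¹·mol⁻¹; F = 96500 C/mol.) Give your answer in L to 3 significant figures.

Q = 23.0 A × 38880 s = 8.942×10^5 C
n(e⁻) = Q/F = 8.942×10^5/96500 = 9.266 mol
2H₂O → O₂ + 4H⁺ + 4e⁻, so n(O₂) = 9.266 / 4 = 2.317 mol
V = nRT/P = 2.317 × 0.0821 × 287 / 1.06 = 51.50 L

51.5 L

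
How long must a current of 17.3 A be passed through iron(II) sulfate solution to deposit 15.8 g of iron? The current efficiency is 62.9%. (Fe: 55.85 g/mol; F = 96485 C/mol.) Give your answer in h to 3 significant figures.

n(Fe) = 15.8 / 55.85 = 0.2829 mol
Fe²⁺ + 2e⁻ → Fe, so n(e⁻) = 2 × 0.2829 = 0.5658 mol
Q = 0.5658 × 96485 / 0.629 = 86790 C
t = Q / I = 86790 / 17.3 = 5017 s = 1.39 h

1.39 h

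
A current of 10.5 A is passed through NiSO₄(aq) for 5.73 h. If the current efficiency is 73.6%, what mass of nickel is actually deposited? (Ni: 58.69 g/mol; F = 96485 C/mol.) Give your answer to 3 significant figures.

48.5 g

Q = 10.5 × 20628 = 2.166×10^5 C
n(e⁻) = 2.166×10^5 / 96485 = 2.245 mol
Ni²⁺ + 2e⁻ → Ni, so theoretical m(Ni) = 1.123 × 58.69 = 65.91 g
Actual mass = 73.6% × 65.91 = 48.5 g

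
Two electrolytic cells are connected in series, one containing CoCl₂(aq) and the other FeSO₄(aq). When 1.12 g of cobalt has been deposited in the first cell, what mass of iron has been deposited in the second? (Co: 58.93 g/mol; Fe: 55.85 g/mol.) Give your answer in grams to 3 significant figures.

n(Co) = 1.12 / 58.93 = 0.01901 mol
Co²⁺ + 2e⁻ → Co, so n(e⁻) = 2 × 0.01901 = 0.03802 mol
Since the cells are in series, n(e⁻) in the Fe cell is also 0.03802 mol.
Fe²⁺ + 2e⁻ → Fe, so n(Fe) = 0.03802 / 2 = 0.01901 mol
m(Fe) = 0.01901 × 55.85 = 1.06 g

1.06 g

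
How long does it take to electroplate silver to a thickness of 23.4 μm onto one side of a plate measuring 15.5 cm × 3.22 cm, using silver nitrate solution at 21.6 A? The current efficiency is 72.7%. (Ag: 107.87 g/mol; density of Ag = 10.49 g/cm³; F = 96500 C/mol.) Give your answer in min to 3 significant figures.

1.16 min

Plated area = 15.5 × 3.22 = 49.91 cm²
Volume = 49.91 × 23.4×10⁻⁴ cm = 0.1168 cm³
m(Ag) = 0.1168 × 10.49 = 1.225 g
n(Ag) = 1.225 / 107.87 = 0.01136 mol; n(e⁻) = 0.01136 mol
Q = 0.01136 × 96500 / 0.727 = 1508 C
t = 1508 / 21.6 = 69.81 s = 1.16 min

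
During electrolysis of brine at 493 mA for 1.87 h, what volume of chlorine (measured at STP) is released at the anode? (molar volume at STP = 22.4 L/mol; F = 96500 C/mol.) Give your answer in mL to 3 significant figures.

385 mL

Q = 0.493 A × 6732 s = 3319 C
n(e⁻) = 3319 / 96500 = 0.03439 mol
2Cl⁻ → Cl₂ + 2e⁻, so n(Cl₂) = 0.03439 / 2 = 0.01720 mol
V = 0.01720 × 22.4 = 0.3853 L
= 385 mL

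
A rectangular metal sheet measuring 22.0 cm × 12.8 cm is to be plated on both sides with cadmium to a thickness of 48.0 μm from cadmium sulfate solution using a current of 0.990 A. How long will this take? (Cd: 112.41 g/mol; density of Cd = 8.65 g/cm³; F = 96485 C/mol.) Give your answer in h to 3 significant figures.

Plated area = 2 × 22.0 × 12.8 = 563.2 cm²
Volume = 563.2 × 48.0×10⁻⁴ cm = 2.703 cm³
m(Cd) = 2.703 × 8.65 = 23.38 g
n(Cd) = 23.38 / 112.41 = 0.2080 mol; n(e⁻) = 2 × 0.2080 = 0.4160 mol
Q = 0.4160 × 96485 = 40140 C
t = 40140 / 0.990 = 40550 s = 11.3 h

11.3 h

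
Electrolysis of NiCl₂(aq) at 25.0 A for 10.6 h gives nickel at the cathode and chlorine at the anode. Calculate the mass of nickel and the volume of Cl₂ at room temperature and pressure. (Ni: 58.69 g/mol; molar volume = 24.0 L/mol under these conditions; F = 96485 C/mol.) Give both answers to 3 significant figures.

290 g Ni; 119 L Cl₂

Q = 25.0 × 38160 = 9.540×10^5 C; n(e⁻) = 9.540×10^5 / 96485 = 9.888 mol
Cathode: Ni²⁺ + 2e⁻ → Ni → n(Ni) = 9.888/2 = 4.944 mol → 290 g
Anode: 2Cl⁻ → Cl₂ + 2e⁻ → n(Cl₂) = 9.888/2 = 4.944 mol → 119 L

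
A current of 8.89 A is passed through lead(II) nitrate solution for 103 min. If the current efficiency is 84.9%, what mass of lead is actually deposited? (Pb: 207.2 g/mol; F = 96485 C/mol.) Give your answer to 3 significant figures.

50.1 g

Q = 8.89 × 6180 = 54940 C
n(e⁻) = 54940 / 96485 = 0.5694 mol
Pb²⁺ + 2e⁻ → Pb, so theoretical m(Pb) = 0.2847 × 207.2 = 58.99 g
Actual mass = 84.9% × 58.99 = 50.1 g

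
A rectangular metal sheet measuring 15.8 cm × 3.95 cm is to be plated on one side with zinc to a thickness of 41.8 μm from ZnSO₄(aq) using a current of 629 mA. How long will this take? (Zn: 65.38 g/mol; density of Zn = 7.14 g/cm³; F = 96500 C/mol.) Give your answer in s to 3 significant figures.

8740 s

Plated area = 15.8 × 3.95 = 62.41 cm²
Volume = 62.41 × 41.8×10⁻⁴ cm = 0.2609 cm³
m(Zn) = 0.2609 × 7.14 = 1.863 g
n(Zn) = 1.863 / 65.38 = 0.02849 mol; n(e⁻) = 2 × 0.02849 = 0.05698 mol
Q = 0.05698 × 96500 = 5499 C
t = 5499 / 0.629 = 8742 s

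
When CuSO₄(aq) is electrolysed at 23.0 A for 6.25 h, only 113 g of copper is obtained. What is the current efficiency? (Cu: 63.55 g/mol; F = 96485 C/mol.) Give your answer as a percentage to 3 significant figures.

66.3%

Q = 23.0 × 22500 = 5.175×10^5 C
n(e⁻) = 5.175×10^5 / 96485 = 5.364 mol
Cu²⁺ + 2e⁻ → Cu, so theoretical n(Cu) = 2.682 mol → 170.4 g
Efficiency = 113 / 170.4 = 0.6631 = 66.3%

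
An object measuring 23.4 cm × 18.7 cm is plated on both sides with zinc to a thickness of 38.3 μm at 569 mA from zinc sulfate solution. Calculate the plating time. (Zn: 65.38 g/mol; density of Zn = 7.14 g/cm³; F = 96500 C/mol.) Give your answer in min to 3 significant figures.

2070 min

Plated area = 2 × 23.4 × 18.7 = 875.2 cm²
Volume = 875.2 × 38.3×10⁻⁴ cm = 3.352 cm³
m(Zn) = 3.352 × 7.14 = 23.93 g
n(Zn) = 23.93 / 65.38 = 0.3660 mol; n(e⁻) = 2 × 0.3660 = 0.7320 mol
Q = 0.7320 × 96500 = 70640 C
t = 70640 / 0.569 = 1.241×10^5 s = 2070 min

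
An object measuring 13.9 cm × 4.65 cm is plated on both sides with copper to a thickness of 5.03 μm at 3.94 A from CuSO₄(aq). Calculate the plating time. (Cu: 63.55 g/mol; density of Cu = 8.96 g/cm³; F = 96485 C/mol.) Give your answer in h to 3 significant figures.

0.125 h

Plated area = 2 × 13.9 × 4.65 = 129.3 cm²
Volume = 129.3 × 5.03×10⁻⁴ cm = 0.06504 cm³
m(Cu) = 0.06504 × 8.96 = 0.5828 g
n(Cu) = 0.5828 / 63.55 = 0.009171 mol; n(e⁻) = 2 × 0.009171 = 0.01834 mol
Q = 0.01834 × 96485 = 1770 C
t = 1770 / 3.94 = 449.2 s = 0.125 h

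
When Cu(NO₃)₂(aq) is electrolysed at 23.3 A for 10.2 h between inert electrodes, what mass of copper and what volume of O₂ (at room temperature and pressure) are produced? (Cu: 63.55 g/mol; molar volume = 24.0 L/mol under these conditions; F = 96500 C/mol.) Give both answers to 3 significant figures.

Q = 23.3 × 36720 = 8.556×10^5 C; n(e⁻) = 8.556×10^5 / 96500 = 8.866 mol
Cathode: Cu²⁺ + 2e⁻ → Cu → n(Cu) = 8.866/2 = 4.433 mol → 282 g
Anode: 2H₂O → O₂ + 4H⁺ + 4e⁻ → n(O₂) = 8.866/4 = 2.217 mol → 53.2 L

282 g Cu; 53.2 L O₂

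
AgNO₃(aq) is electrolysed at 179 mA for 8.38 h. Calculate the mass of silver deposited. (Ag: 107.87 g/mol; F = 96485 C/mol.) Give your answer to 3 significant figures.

Q = It = 0.179 × 30168 = 5400 C
n(e⁻) = Q/F = 5400/96485 = 0.05597 mol
Ag⁺ + e⁻ → Ag, so n(Ag) = 0.05597 mol
m = 0.05597 × 107.87 = 6.04 g

6.04 g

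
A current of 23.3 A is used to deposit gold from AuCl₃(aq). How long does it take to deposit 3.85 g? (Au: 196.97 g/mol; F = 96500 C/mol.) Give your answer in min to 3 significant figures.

n(Au) = 3.85 / 196.97 = 0.01955 mol
Au³⁺ + 3e⁻ → Au, so n(e⁻) = 3 × 0.01955 = 0.05865 mol
Q = 0.05865 × 96500 = 5660 C
t = Q / I = 5660 / 23.3 = 242.9 s = 4.05 min

4.05 min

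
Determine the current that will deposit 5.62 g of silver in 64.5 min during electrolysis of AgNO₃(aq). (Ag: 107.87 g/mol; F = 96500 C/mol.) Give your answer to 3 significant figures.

n(Ag) = 5.62 / 107.87 = 0.05210 mol
Ag⁺ + e⁻ → Ag, so n(e⁻) = 0.05210 mol
Q = 0.05210 × 96500 = 5028 C
I = Q / t = 5028 / 3870 s = 1.30 A

1.30 A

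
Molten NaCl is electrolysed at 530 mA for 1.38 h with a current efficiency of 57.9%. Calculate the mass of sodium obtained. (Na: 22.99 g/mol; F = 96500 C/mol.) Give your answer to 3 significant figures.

0.363 g

Q = 0.530 × 4968 = 2633 C
n(e⁻) = 2633 / 96500 = 0.02728 mol
Na⁺ + e⁻ → Na, so theoretical m(Na) = 0.02728 × 22.99 = 0.6272 g
Actual mass = 57.9% × 0.6272 = 0.363 g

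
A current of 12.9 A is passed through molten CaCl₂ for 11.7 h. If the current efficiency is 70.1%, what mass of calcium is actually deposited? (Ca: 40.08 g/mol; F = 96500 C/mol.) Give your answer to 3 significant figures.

Q = 12.9 × 42120 = 5.433×10^5 C
n(e⁻) = 5.433×10^5 / 96500 = 5.630 mol
Ca²⁺ + 2e⁻ → Ca, so theoretical m(Ca) = 2.815 × 40.08 = 112.8 g
Actual mass = 70.1% × 112.8 = 79.1 g

79.1 g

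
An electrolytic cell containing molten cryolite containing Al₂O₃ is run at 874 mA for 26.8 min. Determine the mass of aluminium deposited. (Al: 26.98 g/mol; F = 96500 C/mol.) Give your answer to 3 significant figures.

0.131 g

Q = 0.874 A × 1608 s = 1405 C
n(e⁻) = Q/F = 1405/96500 = 0.01456 mol
Al³⁺ + 3e⁻ → Al, so n(Al) = 0.01456 / 3 = 0.004853 mol
m = 0.004853 × 26.98 = 0.131 g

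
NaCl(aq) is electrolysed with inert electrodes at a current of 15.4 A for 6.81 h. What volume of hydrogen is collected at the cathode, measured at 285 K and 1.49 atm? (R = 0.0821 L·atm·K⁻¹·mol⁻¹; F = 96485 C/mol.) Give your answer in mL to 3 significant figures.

30700 mL

Q = 15.4 A × 24516 s = 3.775×10^5 C
Moles of electrons = 3.775×10^5 / 96485 = 3.913 mol
2H⁺ + 2e⁻ → H₂, so n(H₂) = 3.913 / 2 = 1.957 mol
V = nRT/P = 1.957 × 0.0821 × 285 / 1.49 = 30.73 L
= 30700 mL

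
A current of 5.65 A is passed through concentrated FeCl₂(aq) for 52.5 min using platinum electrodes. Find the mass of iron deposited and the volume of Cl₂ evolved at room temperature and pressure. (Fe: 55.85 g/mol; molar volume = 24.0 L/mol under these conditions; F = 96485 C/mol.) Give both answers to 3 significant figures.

Q = 5.65 × 3150 = 17800 C; n(e⁻) = 17800 / 96485 = 0.1845 mol
Cathode: Fe²⁺ + 2e⁻ → Fe → n(Fe) = 0.1845/2 = 0.09225 mol → 5.15 g
Anode: 2Cl⁻ → Cl₂ + 2e⁻ → n(Cl₂) = 0.1845/2 = 0.09225 mol → 2.21 L

5.15 g Fe; 2.21 L Cl₂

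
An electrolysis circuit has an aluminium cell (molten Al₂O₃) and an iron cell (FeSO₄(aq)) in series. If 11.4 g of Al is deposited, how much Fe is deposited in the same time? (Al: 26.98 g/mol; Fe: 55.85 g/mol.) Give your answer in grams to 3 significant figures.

35.4 g

n(Al) = 11.4 / 26.98 = 0.4225 mol
Al³⁺ + 3e⁻ → Al, so n(e⁻) = 3 × 0.4225 = 1.268 mol
Since the cells are in series, n(e⁻) in the Fe cell is also 1.268 mol.
Fe²⁺ + 2e⁻ → Fe, so n(Fe) = 1.268 / 2 = 0.6340 mol
m(Fe) = 0.6340 × 55.85 = 35.4 g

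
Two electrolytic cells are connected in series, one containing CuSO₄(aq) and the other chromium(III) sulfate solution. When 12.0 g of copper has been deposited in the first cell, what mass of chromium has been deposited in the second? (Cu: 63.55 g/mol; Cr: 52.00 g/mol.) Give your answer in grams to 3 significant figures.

n(Cu) = 12.0 / 63.55 = 0.1888 mol
Cu²⁺ + 2e⁻ → Cu, so n(e⁻) = 2 × 0.1888 = 0.3776 mol
In series, the same 0.3776 mol of electrons flows through the second cell.
Cr³⁺ + 3e⁻ → Cr, so n(Cr) = 0.3776 / 3 = 0.1259 mol
m(Cr) = 0.1259 × 52.00 = 6.55 g

6.55 g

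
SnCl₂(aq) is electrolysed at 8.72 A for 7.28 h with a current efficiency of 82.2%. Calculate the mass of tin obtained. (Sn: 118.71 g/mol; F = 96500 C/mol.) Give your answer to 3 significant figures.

116 g

Q = 8.72 × 26208 = 2.285×10^5 C
n(e⁻) = 2.285×10^5 / 96500 = 2.368 mol
Sn²⁺ + 2e⁻ → Sn, so theoretical m(Sn) = 1.184 × 118.71 = 140.6 g
Actual mass = 82.2% × 140.6 = 116 g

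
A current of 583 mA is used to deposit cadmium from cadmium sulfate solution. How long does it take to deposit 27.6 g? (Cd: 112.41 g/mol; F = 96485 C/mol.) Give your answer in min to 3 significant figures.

n(Cd) = 27.6 / 112.41 = 0.2455 mol
Cd²⁺ + 2e⁻ → Cd, so n(e⁻) = 2 × 0.2455 = 0.4910 mol
Q = 0.4910 × 96485 = 47370 C
t = Q / I = 47370 / 0.583 = 81250 s = 1350 min

1350 min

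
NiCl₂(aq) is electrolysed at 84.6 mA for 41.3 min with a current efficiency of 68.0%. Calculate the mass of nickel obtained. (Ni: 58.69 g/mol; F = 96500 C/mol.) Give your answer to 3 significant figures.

Q = 0.0846 × 2478 = 209.6 C
n(e⁻) = 209.6 / 96500 = 0.002172 mol
Ni²⁺ + 2e⁻ → Ni, so theoretical m(Ni) = 0.001086 × 58.69 = 0.06374 g
Actual mass = 68.0% × 0.06374 = 0.0433 g

0.0433 g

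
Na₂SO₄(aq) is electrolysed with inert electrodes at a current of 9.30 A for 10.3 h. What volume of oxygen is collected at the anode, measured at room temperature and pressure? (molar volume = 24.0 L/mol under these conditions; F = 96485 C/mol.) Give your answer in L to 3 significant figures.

21.4 L

Q = 9.30 A × 37080 s = 3.448×10^5 C
n(e⁻) = 3.448×10^5 / 96485 = 3.574 mol
2H₂O → O₂ + 4H⁺ + 4e⁻, so n(O₂) = 3.574 / 4 = 0.8935 mol
V = 0.8935 × 24.0 = 21.44 L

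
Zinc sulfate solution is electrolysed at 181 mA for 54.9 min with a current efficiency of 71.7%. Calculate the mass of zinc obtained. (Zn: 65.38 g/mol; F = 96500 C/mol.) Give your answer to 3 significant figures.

Q = 0.181 × 3294 = 596.2 C
n(e⁻) = 596.2 / 96500 = 0.006178 mol
Zn²⁺ + 2e⁻ → Zn, so theoretical m(Zn) = 0.003089 × 65.38 = 0.2020 g
Actual mass = 71.7% × 0.2020 = 0.145 g

0.145 g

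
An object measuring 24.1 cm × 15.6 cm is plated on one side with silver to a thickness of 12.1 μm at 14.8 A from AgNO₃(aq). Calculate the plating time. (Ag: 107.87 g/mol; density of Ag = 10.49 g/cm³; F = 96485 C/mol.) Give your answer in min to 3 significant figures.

4.81 min

Plated area = 24.1 × 15.6 = 376.0 cm²
Volume = 376.0 × 12.1×10⁻⁴ cm = 0.4550 cm³
m(Ag) = 0.4550 × 10.49 = 4.773 g
n(Ag) = 4.773 / 107.87 = 0.04425 mol; n(e⁻) = 0.04425 mol
Q = 0.04425 × 96485 = 4269 C
t = 4269 / 14.8 = 288.4 s = 4.81 min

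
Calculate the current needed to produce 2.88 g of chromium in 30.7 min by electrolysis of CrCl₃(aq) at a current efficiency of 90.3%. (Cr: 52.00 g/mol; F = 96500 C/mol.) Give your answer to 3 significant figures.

9.64 A

n(Cr) = 2.88 / 52.00 = 0.05538 mol
Cr³⁺ + 3e⁻ → Cr, so n(e⁻) = 3 × 0.05538 = 0.1661 mol
Q = 0.1661 × 96500 / 0.903 = 17750 C
I = Q / t = 17750 / 1842 s = 9.64 A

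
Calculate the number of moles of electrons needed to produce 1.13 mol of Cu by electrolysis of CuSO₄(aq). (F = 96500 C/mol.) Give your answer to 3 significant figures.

Cu²⁺ + 2e⁻ → Cu, so n(e⁻) = 2 × 1.13 = 2.260 mol

2.26 mol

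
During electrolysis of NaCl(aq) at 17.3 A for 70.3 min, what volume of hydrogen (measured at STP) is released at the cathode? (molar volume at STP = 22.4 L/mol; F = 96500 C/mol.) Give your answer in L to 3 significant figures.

8.47 L

Q = It = 17.3 × 4218 = 72970 C
Moles of electrons = 72970 / 96500 = 0.7562 mol
2H⁺ + 2e⁻ → H₂, so n(H₂) = 0.7562 / 2 = 0.3781 mol
V = 0.3781 × 22.4 = 8.469 L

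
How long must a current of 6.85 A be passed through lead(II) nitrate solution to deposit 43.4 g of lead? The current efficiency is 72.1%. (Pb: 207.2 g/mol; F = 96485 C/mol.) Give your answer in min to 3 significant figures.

n(Pb) = 43.4 / 207.2 = 0.2095 mol
Pb²⁺ + 2e⁻ → Pb, so n(e⁻) = 2 × 0.2095 = 0.4190 mol
Q = 0.4190 × 96485 / 0.721 = 56070 C
t = Q / I = 56070 / 6.85 = 8185 s = 136 min

136 min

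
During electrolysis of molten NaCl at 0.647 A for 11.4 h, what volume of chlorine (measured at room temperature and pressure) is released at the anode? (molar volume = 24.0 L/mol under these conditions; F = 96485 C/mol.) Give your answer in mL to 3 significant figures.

Q = It = 0.647 × 41040 = 26550 C
n(e⁻) = 26550 / 96485 = 0.2752 mol
2Cl⁻ → Cl₂ + 2e⁻, so n(Cl₂) = 0.2752 / 2 = 0.1376 mol
V = 0.1376 × 24.0 = 3.302 L
= 3300 mL

3300 mL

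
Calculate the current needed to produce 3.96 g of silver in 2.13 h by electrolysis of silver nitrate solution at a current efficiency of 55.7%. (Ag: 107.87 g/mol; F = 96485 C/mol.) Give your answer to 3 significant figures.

n(Ag) = 3.96 / 107.87 = 0.03671 mol
Ag⁺ + e⁻ → Ag, so n(e⁻) = 0.03671 mol
Q = 0.03671 × 96485 / 0.557 = 6359 C
I = Q / t = 6359 / 7668 s = 0.829 A

0.829 A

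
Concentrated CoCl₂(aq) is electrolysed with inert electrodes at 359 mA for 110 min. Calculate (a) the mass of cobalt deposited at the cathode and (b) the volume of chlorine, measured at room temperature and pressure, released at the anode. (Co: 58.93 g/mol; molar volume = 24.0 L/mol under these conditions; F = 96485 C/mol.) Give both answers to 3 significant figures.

Q = 0.359 × 6600 = 2369 C; n(e⁻) = 2369 / 96485 = 0.02455 mol
Cathode: Co²⁺ + 2e⁻ → Co → n(Co) = 0.02455/2 = 0.01228 mol → 0.724 g
Anode: 2Cl⁻ → Cl₂ + 2e⁻ → n(Cl₂) = 0.02455/2 = 0.01228 mol → 0.295 L

0.724 g Co; 0.295 L Cl₂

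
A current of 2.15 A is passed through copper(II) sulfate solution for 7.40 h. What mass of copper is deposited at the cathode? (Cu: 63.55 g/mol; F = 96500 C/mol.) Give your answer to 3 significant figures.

Q = It = 2.15 × 26640 = 57280 C
n(e⁻) = 57280 / 96500 = 0.5936 mol
Cu²⁺ + 2e⁻ → Cu, so n(Cu) = 0.5936 / 2 = 0.2968 mol
m = 0.2968 × 63.55 = 18.9 g

18.9 g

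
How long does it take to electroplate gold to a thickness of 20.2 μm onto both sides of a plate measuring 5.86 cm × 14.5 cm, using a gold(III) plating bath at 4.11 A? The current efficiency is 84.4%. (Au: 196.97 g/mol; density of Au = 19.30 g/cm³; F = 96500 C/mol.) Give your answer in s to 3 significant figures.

Plated area = 2 × 5.86 × 14.5 = 169.9 cm²
Volume = 169.9 × 20.2×10⁻⁴ cm = 0.3432 cm³
m(Au) = 0.3432 × 19.30 = 6.624 g
n(Au) = 6.624 / 196.97 = 0.03363 mol; n(e⁻) = 3 × 0.03363 = 0.1009 mol
Q = 0.1009 × 96500 / 0.844 = 11540 C
t = 11540 / 4.11 = 2808 s

2810 s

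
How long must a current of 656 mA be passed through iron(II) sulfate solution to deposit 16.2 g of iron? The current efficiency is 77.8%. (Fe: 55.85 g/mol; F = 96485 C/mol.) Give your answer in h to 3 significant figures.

n(Fe) = 16.2 / 55.85 = 0.2901 mol
Fe²⁺ + 2e⁻ → Fe, so n(e⁻) = 2 × 0.2901 = 0.5802 mol
Q = 0.5802 × 96485 / 0.778 = 71950 C
t = Q / I = 71950 / 0.656 = 1.097×10^5 s = 30.5 h

30.5 h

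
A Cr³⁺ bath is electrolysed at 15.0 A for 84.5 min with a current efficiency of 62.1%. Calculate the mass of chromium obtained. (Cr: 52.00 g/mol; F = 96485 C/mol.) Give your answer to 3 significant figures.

8.48 g

Q = 15.0 × 5070 = 76050 C
n(e⁻) = 76050 / 96485 = 0.7882 mol
Cr³⁺ + 3e⁻ → Cr, so theoretical m(Cr) = 0.2627 × 52.00 = 13.66 g
Actual mass = 62.1% × 13.66 = 8.48 g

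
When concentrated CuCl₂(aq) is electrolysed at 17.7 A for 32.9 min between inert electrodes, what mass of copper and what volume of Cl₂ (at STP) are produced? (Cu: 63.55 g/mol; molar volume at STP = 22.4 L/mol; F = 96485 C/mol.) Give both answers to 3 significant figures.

Q = 17.7 × 1974 = 34940 C; n(e⁻) = 34940 / 96485 = 0.3621 mol
Cathode: Cu²⁺ + 2e⁻ → Cu → n(Cu) = 0.3621/2 = 0.1811 mol → 11.5 g
Anode: 2Cl⁻ → Cl₂ + 2e⁻ → n(Cl₂) = 0.3621/2 = 0.1811 mol → 4.06 L

11.5 g Cu; 4.06 L Cl₂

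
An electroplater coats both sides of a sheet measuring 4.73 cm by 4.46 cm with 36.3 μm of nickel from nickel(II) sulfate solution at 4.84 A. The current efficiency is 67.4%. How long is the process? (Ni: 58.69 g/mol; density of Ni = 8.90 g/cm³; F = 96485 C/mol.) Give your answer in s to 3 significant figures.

1370 s

Plated area = 2 × 4.73 × 4.46 = 42.19 cm²
Volume = 42.19 × 36.3×10⁻⁴ cm = 0.1531 cm³
m(Ni) = 0.1531 × 8.90 = 1.363 g
n(Ni) = 1.363 / 58.69 = 0.02322 mol; n(e⁻) = 2 × 0.02322 = 0.04644 mol
Q = 0.04644 × 96485 / 0.674 = 6648 C
t = 6648 / 4.84 = 1374 s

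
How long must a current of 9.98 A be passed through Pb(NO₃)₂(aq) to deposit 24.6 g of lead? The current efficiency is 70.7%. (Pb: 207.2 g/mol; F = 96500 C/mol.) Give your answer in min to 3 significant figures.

54.1 min

n(Pb) = 24.6 / 207.2 = 0.1187 mol
Pb²⁺ + 2e⁻ → Pb, so n(e⁻) = 2 × 0.1187 = 0.2374 mol
Q = 0.2374 × 96500 / 0.707 = 32400 C
t = Q / I = 32400 / 9.98 = 3246 s = 54.1 min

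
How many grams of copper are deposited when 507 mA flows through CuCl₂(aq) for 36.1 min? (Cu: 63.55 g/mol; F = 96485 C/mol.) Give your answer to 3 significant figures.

Q = 0.507 A × 2166 s = 1098 C
n(e⁻) = Q/F = 1098/96485 = 0.01138 mol
Cu²⁺ + 2e⁻ → Cu, so n(Cu) = 0.01138 / 2 = 0.005690 mol
m = 0.005690 × 63.55 = 0.362 g

0.362 g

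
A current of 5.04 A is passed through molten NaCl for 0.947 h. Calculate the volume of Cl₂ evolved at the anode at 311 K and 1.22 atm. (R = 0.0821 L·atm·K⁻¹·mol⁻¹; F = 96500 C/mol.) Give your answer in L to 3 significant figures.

1.86 L

Q = 5.04 A × 3409.2 s = 17180 C
n(e⁻) = Q/F = 17180/96500 = 0.1780 mol
2Cl⁻ → Cl₂ + 2e⁻, so n(Cl₂) = 0.1780 / 2 = 0.08900 mol
V = nRT/P = 0.08900 × 0.0821 × 311 / 1.22 = 1.863 L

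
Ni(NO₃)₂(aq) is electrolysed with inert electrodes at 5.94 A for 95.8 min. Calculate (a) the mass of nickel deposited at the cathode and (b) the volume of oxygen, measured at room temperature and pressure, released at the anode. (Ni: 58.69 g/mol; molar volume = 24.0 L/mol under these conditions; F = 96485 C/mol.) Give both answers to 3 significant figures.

10.4 g Ni; 2.12 L O₂

Q = 5.94 × 5748 = 34140 C; n(e⁻) = 34140 / 96485 = 0.3538 mol
Cathode: Ni²⁺ + 2e⁻ → Ni → n(Ni) = 0.3538/2 = 0.1769 mol → 10.4 g
Anode: 2H₂O → O₂ + 4H⁺ + 4e⁻ → n(O₂) = 0.3538/4 = 0.08845 mol → 2.12 L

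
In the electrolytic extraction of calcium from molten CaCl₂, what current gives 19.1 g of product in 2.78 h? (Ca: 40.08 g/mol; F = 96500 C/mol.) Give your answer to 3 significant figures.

9.19 A

n(Ca) = 19.1 / 40.08 = 0.4765 mol
Ca²⁺ + 2e⁻ → Ca, so n(e⁻) = 2 × 0.4765 = 0.9530 mol
Q = 0.9530 × 96500 = 91960 C
I = Q / t = 91960 / 10008 s = 9.19 A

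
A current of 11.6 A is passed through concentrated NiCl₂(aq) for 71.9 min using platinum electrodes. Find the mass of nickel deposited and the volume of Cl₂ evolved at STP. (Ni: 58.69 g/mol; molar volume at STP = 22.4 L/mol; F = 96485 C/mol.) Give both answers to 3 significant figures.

Q = 11.6 × 4314 = 50040 C; n(e⁻) = 50040 / 96485 = 0.5186 mol
Cathode: Ni²⁺ + 2e⁻ → Ni → n(Ni) = 0.5186/2 = 0.2593 mol → 15.2 g
Anode: 2Cl⁻ → Cl₂ + 2e⁻ → n(Cl₂) = 0.5186/2 = 0.2593 mol → 5.81 L

15.2 g Ni; 5.81 L Cl₂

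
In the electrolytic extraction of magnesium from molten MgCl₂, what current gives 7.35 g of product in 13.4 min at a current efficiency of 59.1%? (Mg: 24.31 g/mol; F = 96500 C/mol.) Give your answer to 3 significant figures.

123 A

n(Mg) = 7.35 / 24.31 = 0.3023 mol
Mg²⁺ + 2e⁻ → Mg, so n(e⁻) = 2 × 0.3023 = 0.6046 mol
Q = 0.6046 × 96500 / 0.591 = 98720 C
I = Q / t = 98720 / 804 s = 123 A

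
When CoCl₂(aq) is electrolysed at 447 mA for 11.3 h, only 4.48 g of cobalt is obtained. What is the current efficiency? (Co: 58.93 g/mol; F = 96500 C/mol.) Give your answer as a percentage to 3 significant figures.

Q = 0.447 × 40680 = 18180 C
n(e⁻) = 18180 / 96500 = 0.1884 mol
Co²⁺ + 2e⁻ → Co, so theoretical n(Co) = 0.09420 mol → 5.551 g
Efficiency = 4.48 / 5.551 = 0.8071 = 80.7%

80.7%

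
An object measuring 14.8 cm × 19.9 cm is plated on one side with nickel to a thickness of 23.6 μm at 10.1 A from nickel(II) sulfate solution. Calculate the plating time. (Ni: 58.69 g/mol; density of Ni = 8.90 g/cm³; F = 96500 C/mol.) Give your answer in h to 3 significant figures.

0.559 h

Plated area = 14.8 × 19.9 = 294.5 cm²
Volume = 294.5 × 23.6×10⁻⁴ cm = 0.6950 cm³
m(Ni) = 0.6950 × 8.90 = 6.186 g
n(Ni) = 6.186 / 58.69 = 0.1054 mol; n(e⁻) = 2 × 0.1054 = 0.2108 mol
Q = 0.2108 × 96500 = 20340 C
t = 20340 / 10.1 = 2014 s = 0.559 h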